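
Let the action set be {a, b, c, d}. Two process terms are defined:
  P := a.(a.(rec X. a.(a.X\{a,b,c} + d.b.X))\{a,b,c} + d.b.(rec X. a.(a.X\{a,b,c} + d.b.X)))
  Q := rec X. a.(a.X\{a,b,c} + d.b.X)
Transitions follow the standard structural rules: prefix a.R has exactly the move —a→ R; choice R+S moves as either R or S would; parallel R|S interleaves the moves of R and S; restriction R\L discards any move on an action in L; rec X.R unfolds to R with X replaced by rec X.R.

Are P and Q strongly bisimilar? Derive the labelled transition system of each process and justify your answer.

P ~ Q

LTS(P): 5 reachable states
  p0 = a.(a.(rec X. a.(a.X\{a,b,c} + d.b.X))\{a,b,c} + d.b.(rec X. a.(a.X\{a,b,c} + d.b.X))) :: —a→ p1
  p1 = a.(rec X. a.(a.X\{a,b,c} + d.b.X))\{a,b,c} + d.b.(rec X. a.(a.X\{a,b,c} + d.b.X)) :: —a→ p2, —d→ p3
  p2 = (rec X. a.(a.X\{a,b,c} + d.b.X))\{a,b,c} :: stopped
  p3 = b.(rec X. a.(a.X\{a,b,c} + d.b.X)) :: —b→ p4
  p4 = rec X. a.(a.X\{a,b,c} + d.b.X) :: —a→ p1
LTS(Q): 4 reachable states
  q0 = rec X. a.(a.X\{a,b,c} + d.b.X) :: —a→ q1
  q1 = a.(rec X. a.(a.X\{a,b,c} + d.b.X))\{a,b,c} + d.b.(rec X. a.(a.X\{a,b,c} + d.b.X)) :: —a→ q2, —d→ q3
  q2 = (rec X. a.(a.X\{a,b,c} + d.b.X))\{a,b,c} :: stopped
  q3 = b.(rec X. a.(a.X\{a,b,c} + d.b.X)) :: —b→ q0
Coarsest stable partition (strong bisimilarity classes):
  B0 = {p0, p4, q0}
  B1 = {p1, q1}
  B2 = {p3, q3}
  B3 = {p2, q2}
p0 ∈ B0, q0 ∈ B0 → same block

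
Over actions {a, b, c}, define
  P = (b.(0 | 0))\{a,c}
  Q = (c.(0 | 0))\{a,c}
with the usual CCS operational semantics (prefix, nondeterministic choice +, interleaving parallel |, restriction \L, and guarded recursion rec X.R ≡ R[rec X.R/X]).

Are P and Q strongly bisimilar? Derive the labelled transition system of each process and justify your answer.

NO

P's transition system — 2 states:
  m0 = (b.(0 | 0))\{a,c} ⊢ -b-> m1
  m1 = (0 | 0)\{a,c} ⊢ deadlocked
Q's transition system — 1 states:
  n0 = (c.(0 | 0))\{a,c} ⊢ deadlocked
Bisimilarity quotient blocks:
  B0 = {m0}
  B1 = {m1, n0}
m0 ∈ B0, n0 ∈ B1 → different blocks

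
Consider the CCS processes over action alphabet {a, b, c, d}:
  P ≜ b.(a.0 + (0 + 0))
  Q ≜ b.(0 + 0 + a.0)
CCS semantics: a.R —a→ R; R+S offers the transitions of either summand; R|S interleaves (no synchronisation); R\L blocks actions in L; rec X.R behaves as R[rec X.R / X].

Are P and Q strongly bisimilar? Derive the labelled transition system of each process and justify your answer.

Reachable graph of P (3 states):
  s0 = b.(a.0 + (0 + 0)) has moves =b=> s1
  s1 = a.0 + (0 + 0) has moves =a=> s2
  s2 = 0 has moves (no moves)
Reachable graph of Q (3 states):
  t0 = b.(0 + 0 + a.0) has moves =b=> t1
  t1 = 0 + 0 + a.0 has moves =a=> t2
  t2 = 0 has moves (no moves)
Bisimilarity quotient blocks:
  B0 = {s0, t0}
  B1 = {s1, t1}
  B2 = {s2, t2}
s0 ∈ B0, t0 ∈ B0 → same block

bisimilar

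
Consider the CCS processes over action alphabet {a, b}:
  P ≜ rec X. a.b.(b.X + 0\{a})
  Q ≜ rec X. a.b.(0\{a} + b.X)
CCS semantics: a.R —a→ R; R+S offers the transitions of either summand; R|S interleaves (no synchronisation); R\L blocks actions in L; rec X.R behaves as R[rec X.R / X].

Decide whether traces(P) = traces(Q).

YES

LTS(P): 3 reachable states
  s0 = rec X. a.b.(b.X + 0\{a}) has moves -a-> s1
  s1 = b.(b.(rec X. a.b.(b.X + 0\{a})) + 0\{a}) has moves -b-> s2
  s2 = b.(rec X. a.b.(b.X + 0\{a})) + 0\{a} has moves -b-> s0
LTS(Q): 3 reachable states
  t0 = rec X. a.b.(0\{a} + b.X) has moves -a-> t1
  t1 = b.(0\{a} + b.(rec X. a.b.(0\{a} + b.X))) has moves -b-> t2
  t2 = 0\{a} + b.(rec X. a.b.(0\{a} + b.X)) has moves -b-> t0
Partition-refinement fixed point:
  B0 = {s0, t0}
  B1 = {s1, t1}
  B2 = {s2, t2}
s0 ∈ B0, t0 ∈ B0 → same block
Bisimilar ⇒ trace-equivalent.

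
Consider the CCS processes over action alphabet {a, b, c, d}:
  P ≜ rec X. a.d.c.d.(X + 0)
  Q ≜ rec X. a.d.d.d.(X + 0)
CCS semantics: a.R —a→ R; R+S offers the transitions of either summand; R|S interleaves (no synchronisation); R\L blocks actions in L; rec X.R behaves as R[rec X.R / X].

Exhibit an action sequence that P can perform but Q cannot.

LTS(P): 5 reachable states
  u0 = rec X. a.d.c.d.(X + 0) ⊢ =a=> u1
  u1 = d.c.d.((rec X. a.d.c.d.(X + 0)) + 0) ⊢ =d=> u2
  u2 = c.d.((rec X. a.d.c.d.(X + 0)) + 0) ⊢ =c=> u3
  u3 = d.((rec X. a.d.c.d.(X + 0)) + 0) ⊢ =d=> u4
  u4 = (rec X. a.d.c.d.(X + 0)) + 0 ⊢ =a=> u1
LTS(Q): 5 reachable states
  v0 = rec X. a.d.d.d.(X + 0) ⊢ =a=> v1
  v1 = d.d.d.((rec X. a.d.d.d.(X + 0)) + 0) ⊢ =d=> v2
  v2 = d.d.((rec X. a.d.d.d.(X + 0)) + 0) ⊢ =d=> v3
  v3 = d.((rec X. a.d.d.d.(X + 0)) + 0) ⊢ =d=> v4
  v4 = (rec X. a.d.d.d.(X + 0)) + 0 ⊢ =a=> v1
Run σ = ⟨adc⟩ on P: start {u0}
  after a @ step 1: {u1}
  after d @ step 2: {u2}
  after c @ step 3: {u3}
  P completes σ.
Run σ = ⟨adc⟩ on Q: start {v0}
  after a @ step 1: {v1}
  after d @ step 2: {v2}
  after c @ step 3: ∅ (Q stuck)

adc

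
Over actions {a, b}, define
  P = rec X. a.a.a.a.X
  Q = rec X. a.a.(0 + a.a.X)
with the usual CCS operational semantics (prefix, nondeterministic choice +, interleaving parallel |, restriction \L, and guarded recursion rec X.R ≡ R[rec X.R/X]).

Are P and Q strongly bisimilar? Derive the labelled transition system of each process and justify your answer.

P's transition system — 4 states:
  m0 = rec X. a.a.a.a.X → ··a··> m1
  m1 = a.a.a.(rec X. a.a.a.a.X) → ··a··> m2
  m2 = a.a.(rec X. a.a.a.a.X) → ··a··> m3
  m3 = a.(rec X. a.a.a.a.X) → ··a··> m0
Q's transition system — 4 states:
  n0 = rec X. a.a.(0 + a.a.X) → ··a··> n1
  n1 = a.(0 + a.a.(rec X. a.a.(0 + a.a.X))) → ··a··> n2
  n2 = 0 + a.a.(rec X. a.a.(0 + a.a.X)) → ··a··> n3
  n3 = a.(rec X. a.a.(0 + a.a.X)) → ··a··> n0
Partition-refinement fixed point:
  B0 = {m0, m1, m2, m3, n0, n1, n2, n3}
m0 ∈ B0, n0 ∈ B0 → same block

YES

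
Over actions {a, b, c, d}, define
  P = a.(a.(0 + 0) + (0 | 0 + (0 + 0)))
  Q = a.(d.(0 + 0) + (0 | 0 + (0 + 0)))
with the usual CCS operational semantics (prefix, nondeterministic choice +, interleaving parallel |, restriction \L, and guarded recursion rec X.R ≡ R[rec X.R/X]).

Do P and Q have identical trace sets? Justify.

trace-distinct — witness ⟨aa⟩

Reachable graph of P (3 states):
  u0 = a.(a.(0 + 0) + (0 | 0 + (0 + 0))) has moves =a=> u1
  u1 = a.(0 + 0) + (0 | 0 + (0 + 0)) has moves =a=> u2
  u2 = 0 + 0 has moves ∅
Reachable graph of Q (3 states):
  v0 = a.(d.(0 + 0) + (0 | 0 + (0 + 0))) has moves =a=> v1
  v1 = d.(0 + 0) + (0 | 0 + (0 + 0)) has moves =d=> v2
  v2 = 0 + 0 has moves ∅
Trace ⟨aa⟩ through P, begin at {u0}:
  step 1 (a): {u1}
  step 2 (a): {u2}
  P completes σ.
Trace ⟨aa⟩ through Q, begin at {v0}:
  step 1 (a): {v1}
  step 2 (a): ∅ (Q stuck)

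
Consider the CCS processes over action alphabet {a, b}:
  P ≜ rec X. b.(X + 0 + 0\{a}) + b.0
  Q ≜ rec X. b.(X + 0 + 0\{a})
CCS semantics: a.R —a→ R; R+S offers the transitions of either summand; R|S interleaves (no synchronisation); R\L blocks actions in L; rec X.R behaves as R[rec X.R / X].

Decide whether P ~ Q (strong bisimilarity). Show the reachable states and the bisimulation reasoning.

P's transition system — 3 states:
  u0 = rec X. b.(X + 0 + 0\{a}) + b.0 has moves --b--▸ u1, --b--▸ u2
  u1 = (rec X. b.(X + 0 + 0\{a}) + b.0) + 0 + 0\{a} has moves --b--▸ u1, --b--▸ u2
  u2 = 0 has moves ∅
Q's transition system — 2 states:
  v0 = rec X. b.(X + 0 + 0\{a}) has moves --b--▸ v1
  v1 = (rec X. b.(X + 0 + 0\{a})) + 0 + 0\{a} has moves --b--▸ v1
Bisimilarity quotient blocks:
  B0 = {u0, u1}
  B1 = {u2}
  B2 = {v0, v1}
u0 ∈ B0, v0 ∈ B2 → different blocks

not bisimilar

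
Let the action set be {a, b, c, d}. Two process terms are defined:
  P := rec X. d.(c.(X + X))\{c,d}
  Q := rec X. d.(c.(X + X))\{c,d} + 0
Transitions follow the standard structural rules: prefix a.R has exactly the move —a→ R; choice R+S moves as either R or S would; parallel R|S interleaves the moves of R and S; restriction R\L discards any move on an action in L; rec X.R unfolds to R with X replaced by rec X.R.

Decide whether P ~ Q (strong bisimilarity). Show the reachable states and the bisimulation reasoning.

YES

Reachable graph of P (2 states):
  s0 = rec X. d.(c.(X + X))\{c,d} | ··d··> s1
  s1 = (c.((rec X. d.(c.(X + X))\{c,d}) + (rec X. d.(c.(X + X))\{c,d})))\{c,d} | stopped
Reachable graph of Q (2 states):
  t0 = rec X. d.(c.(X + X))\{c,d} + 0 | ··d··> t1
  t1 = (c.((rec X. d.(c.(X + X))\{c,d} + 0) + (rec X. d.(c.(X + X))\{c,d} + 0)))\{c,d} | stopped
Coarsest stable partition (strong bisimilarity classes):
  B0 = {s0, t0}
  B1 = {s1, t1}
s0 ∈ B0, t0 ∈ B0 → same block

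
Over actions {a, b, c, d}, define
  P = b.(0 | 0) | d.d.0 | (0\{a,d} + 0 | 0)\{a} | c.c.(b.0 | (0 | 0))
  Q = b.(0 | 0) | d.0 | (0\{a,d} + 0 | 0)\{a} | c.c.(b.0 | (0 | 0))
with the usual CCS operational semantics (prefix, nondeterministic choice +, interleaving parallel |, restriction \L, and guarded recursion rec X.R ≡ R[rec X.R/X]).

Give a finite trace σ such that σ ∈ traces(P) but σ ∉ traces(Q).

LTS(P): 24 reachable states
  m0 = b.(0 | 0) | d.d.0 | (0\{a,d} + 0 | 0)\{a} | c.c.(b.0 | (0 | 0)) → --b--▸ m1, --c--▸ m2, --d--▸ m3
  m1 = 0 | 0 | d.d.0 | (0\{a,d} + 0 | 0)\{a} | c.c.(b.0 | (0 | 0)) → --c--▸ m4, --d--▸ m5
  m2 = b.(0 | 0) | d.d.0 | (0\{a,d} + 0 | 0)\{a} | c.(b.0 | (0 | 0)) → --b--▸ m4, --c--▸ m6, --d--▸ m7
  m3 = b.(0 | 0) | d.0 | (0\{a,d} + 0 | 0)\{a} | c.c.(b.0 | (0 | 0)) → --b--▸ m5, --c--▸ m7, --d--▸ m8
  m4 = 0 | 0 | d.d.0 | (0\{a,d} + 0 | 0)\{a} | c.(b.0 | (0 | 0)) → --c--▸ m9, --d--▸ m10
  m5 = 0 | 0 | d.0 | (0\{a,d} + 0 | 0)\{a} | c.c.(b.0 | (0 | 0)) → --c--▸ m10, --d--▸ m11
  m6 = b.(0 | 0) | d.d.0 | (0\{a,d} + 0 | 0)\{a} | (b.0 | (0 | 0)) → --b--▸ m12, --b--▸ m9, --d--▸ m13
  m7 = b.(0 | 0) | d.0 | (0\{a,d} + 0 | 0)\{a} | c.(b.0 | (0 | 0)) → --b--▸ m10, --c--▸ m13, --d--▸ m14
  m8 = b.(0 | 0) | 0 | (0\{a,d} + 0 | 0)\{a} | c.c.(b.0 | (0 | 0)) → --b--▸ m11, --c--▸ m14
  m9 = 0 | 0 | d.d.0 | (0\{a,d} + 0 | 0)\{a} | (b.0 | (0 | 0)) → --b--▸ m15, --d--▸ m16
  m10 = 0 | 0 | d.0 | (0\{a,d} + 0 | 0)\{a} | c.(b.0 | (0 | 0)) → --c--▸ m16, --d--▸ m17
  m11 = 0 | 0 | 0 | (0\{a,d} + 0 | 0)\{a} | c.c.(b.0 | (0 | 0)) → --c--▸ m17
  m12 = b.(0 | 0) | d.d.0 | (0\{a,d} + 0 | 0)\{a} | (0 | (0 | 0)) → --b--▸ m15, --d--▸ m18
  m13 = b.(0 | 0) | d.0 | (0\{a,d} + 0 | 0)\{a} | (b.0 | (0 | 0)) → --b--▸ m16, --b--▸ m18, --d--▸ m19
  m14 = b.(0 | 0) | 0 | (0\{a,d} + 0 | 0)\{a} | c.(b.0 | (0 | 0)) → --b--▸ m17, --c--▸ m19
  m15 = 0 | 0 | d.d.0 | (0\{a,d} + 0 | 0)\{a} | (0 | (0 | 0)) → --d--▸ m20
  m16 = 0 | 0 | d.0 | (0\{a,d} + 0 | 0)\{a} | (b.0 | (0 | 0)) → --b--▸ m20, --d--▸ m21
  m17 = 0 | 0 | 0 | (0\{a,d} + 0 | 0)\{a} | c.(b.0 | (0 | 0)) → --c--▸ m21
  m18 = b.(0 | 0) | d.0 | (0\{a,d} + 0 | 0)\{a} | (0 | (0 | 0)) → --b--▸ m20, --d--▸ m22
  m19 = b.(0 | 0) | 0 | (0\{a,d} + 0 | 0)\{a} | (b.0 | (0 | 0)) → --b--▸ m21, --b--▸ m22
  m20 = 0 | 0 | d.0 | (0\{a,d} + 0 | 0)\{a} | (0 | (0 | 0)) → --d--▸ m23
  m21 = 0 | 0 | 0 | (0\{a,d} + 0 | 0)\{a} | (b.0 | (0 | 0)) → --b--▸ m23
  m22 = b.(0 | 0) | 0 | (0\{a,d} + 0 | 0)\{a} | (0 | (0 | 0)) → --b--▸ m23
  m23 = 0 | 0 | 0 | (0\{a,d} + 0 | 0)\{a} | (0 | (0 | 0)) → ∅
LTS(Q): 16 reachable states
  n0 = b.(0 | 0) | d.0 | (0\{a,d} + 0 | 0)\{a} | c.c.(b.0 | (0 | 0)) → --b--▸ n1, --c--▸ n2, --d--▸ n3
  n1 = 0 | 0 | d.0 | (0\{a,d} + 0 | 0)\{a} | c.c.(b.0 | (0 | 0)) → --c--▸ n4, --d--▸ n5
  n2 = b.(0 | 0) | d.0 | (0\{a,d} + 0 | 0)\{a} | c.(b.0 | (0 | 0)) → --b--▸ n4, --c--▸ n6, --d--▸ n7
  n3 = b.(0 | 0) | 0 | (0\{a,d} + 0 | 0)\{a} | c.c.(b.0 | (0 | 0)) → --b--▸ n5, --c--▸ n7
  n4 = 0 | 0 | d.0 | (0\{a,d} + 0 | 0)\{a} | c.(b.0 | (0 | 0)) → --c--▸ n8, --d--▸ n9
  n5 = 0 | 0 | 0 | (0\{a,d} + 0 | 0)\{a} | c.c.(b.0 | (0 | 0)) → --c--▸ n9
  n6 = b.(0 | 0) | d.0 | (0\{a,d} + 0 | 0)\{a} | (b.0 | (0 | 0)) → --b--▸ n10, --b--▸ n8, --d--▸ n11
  n7 = b.(0 | 0) | 0 | (0\{a,d} + 0 | 0)\{a} | c.(b.0 | (0 | 0)) → --b--▸ n9, --c--▸ n11
  n8 = 0 | 0 | d.0 | (0\{a,d} + 0 | 0)\{a} | (b.0 | (0 | 0)) → --b--▸ n12, --d--▸ n13
  n9 = 0 | 0 | 0 | (0\{a,d} + 0 | 0)\{a} | c.(b.0 | (0 | 0)) → --c--▸ n13
  n10 = b.(0 | 0) | d.0 | (0\{a,d} + 0 | 0)\{a} | (0 | (0 | 0)) → --b--▸ n12, --d--▸ n14
  n11 = b.(0 | 0) | 0 | (0\{a,d} + 0 | 0)\{a} | (b.0 | (0 | 0)) → --b--▸ n13, --b--▸ n14
  n12 = 0 | 0 | d.0 | (0\{a,d} + 0 | 0)\{a} | (0 | (0 | 0)) → --d--▸ n15
  n13 = 0 | 0 | 0 | (0\{a,d} + 0 | 0)\{a} | (b.0 | (0 | 0)) → --b--▸ n15
  n14 = b.(0 | 0) | 0 | (0\{a,d} + 0 | 0)\{a} | (0 | (0 | 0)) → --b--▸ n15
  n15 = 0 | 0 | 0 | (0\{a,d} + 0 | 0)\{a} | (0 | (0 | 0)) → ∅
Trace ⟨dd⟩ through P, begin at {m0}:
  after d @ step 1: {m3}
  after d @ step 2: {m8}
  — P admits the full trace.
Trace ⟨dd⟩ through Q, begin at {n0}:
  after d @ step 1: {n3}
  after d @ step 2: ∅ (Q stuck)

dd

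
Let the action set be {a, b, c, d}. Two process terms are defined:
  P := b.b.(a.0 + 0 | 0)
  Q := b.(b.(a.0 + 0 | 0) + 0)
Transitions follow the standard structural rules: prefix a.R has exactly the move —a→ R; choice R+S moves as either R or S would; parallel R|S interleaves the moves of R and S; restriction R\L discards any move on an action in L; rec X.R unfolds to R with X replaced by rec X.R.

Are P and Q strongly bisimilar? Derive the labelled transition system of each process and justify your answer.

P ~ Q

P's transition system — 4 states:
  u0 = b.b.(a.0 + 0 | 0) | ··b··> u1
  u1 = b.(a.0 + 0 | 0) | ··b··> u2
  u2 = a.0 + 0 | 0 | ··a··> u3
  u3 = 0 | stopped
Q's transition system — 4 states:
  v0 = b.(b.(a.0 + 0 | 0) + 0) | ··b··> v1
  v1 = b.(a.0 + 0 | 0) + 0 | ··b··> v2
  v2 = a.0 + 0 | 0 | ··a··> v3
  v3 = 0 | stopped
Partition-refinement fixed point:
  B0 = {u0, v0}
  B1 = {u1, v1}
  B2 = {u2, v2}
  B3 = {u3, v3}
u0 ∈ B0, v0 ∈ B0 → same block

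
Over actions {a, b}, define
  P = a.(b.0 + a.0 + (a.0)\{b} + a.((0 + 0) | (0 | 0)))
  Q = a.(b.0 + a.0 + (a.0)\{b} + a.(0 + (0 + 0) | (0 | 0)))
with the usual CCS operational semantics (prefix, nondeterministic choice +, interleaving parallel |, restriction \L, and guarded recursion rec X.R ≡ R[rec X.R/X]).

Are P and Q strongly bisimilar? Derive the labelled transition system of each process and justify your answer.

YES

P's transition system — 5 states:
  u0 = a.(b.0 + a.0 + (a.0)\{b} + a.((0 + 0) | (0 | 0))) | --a--▸ u1
  u1 = b.0 + a.0 + (a.0)\{b} + a.((0 + 0) | (0 | 0)) | --a--▸ u2, --a--▸ u3, --a--▸ u4, --b--▸ u3
  u2 = (0 + 0) | (0 | 0) | stopped
  u3 = 0 | stopped
  u4 = 0\{b} | stopped
Q's transition system — 5 states:
  v0 = a.(b.0 + a.0 + (a.0)\{b} + a.(0 + (0 + 0) | (0 | 0))) | --a--▸ v1
  v1 = b.0 + a.0 + (a.0)\{b} + a.(0 + (0 + 0) | (0 | 0)) | --a--▸ v2, --a--▸ v3, --a--▸ v4, --b--▸ v2
  v2 = 0 | stopped
  v3 = 0 + (0 + 0) | (0 | 0) | stopped
  v4 = 0\{b} | stopped
Bisimilarity quotient blocks:
  B0 = {u0, v0}
  B1 = {u1, v1}
  B2 = {u2, u3, u4, v2, v3, v4}
u0 ∈ B0, v0 ∈ B0 → same block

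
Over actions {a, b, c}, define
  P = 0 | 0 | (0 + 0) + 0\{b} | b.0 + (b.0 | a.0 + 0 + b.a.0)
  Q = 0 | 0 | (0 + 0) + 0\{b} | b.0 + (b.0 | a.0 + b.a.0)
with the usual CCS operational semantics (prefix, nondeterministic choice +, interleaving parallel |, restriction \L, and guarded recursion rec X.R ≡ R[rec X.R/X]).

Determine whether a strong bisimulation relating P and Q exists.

LTS(P): 7 reachable states
  p0 = 0 | 0 | (0 + 0) + 0\{b} | b.0 + (b.0 | a.0 + 0 + b.a.0) ⊢ -a-> p1, -b-> p2, -b-> p3, -b-> p4
  p1 = b.0 | 0 ⊢ -b-> p5
  p2 = 0 | a.0 ⊢ -a-> p5
  p3 = 0\{b} | 0 ⊢ ·
  p4 = a.0 ⊢ -a-> p6
  p5 = 0 | 0 ⊢ ·
  p6 = 0 ⊢ ·
LTS(Q): 7 reachable states
  q0 = 0 | 0 | (0 + 0) + 0\{b} | b.0 + (b.0 | a.0 + b.a.0) ⊢ -a-> q1, -b-> q2, -b-> q3, -b-> q4
  q1 = b.0 | 0 ⊢ -b-> q5
  q2 = 0 | a.0 ⊢ -a-> q5
  q3 = 0\{b} | 0 ⊢ ·
  q4 = a.0 ⊢ -a-> q6
  q5 = 0 | 0 ⊢ ·
  q6 = 0 ⊢ ·
Bisimilarity quotient blocks:
  B0 = {p0, q0}
  B1 = {p3, p5, p6, q3, q5, q6}
  B2 = {p2, p4, q2, q4}
  B3 = {p1, q1}
p0 ∈ B0, q0 ∈ B0 → same block

P ~ Q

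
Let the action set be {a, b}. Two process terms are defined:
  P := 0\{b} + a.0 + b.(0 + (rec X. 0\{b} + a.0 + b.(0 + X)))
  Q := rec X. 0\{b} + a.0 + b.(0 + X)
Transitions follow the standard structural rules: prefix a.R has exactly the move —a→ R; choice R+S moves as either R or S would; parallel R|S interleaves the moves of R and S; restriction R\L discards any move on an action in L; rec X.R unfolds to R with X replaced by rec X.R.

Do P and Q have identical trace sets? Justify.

YES

LTS(P): 3 reachable states
  m0 = 0\{b} + a.0 + b.(0 + (rec X. 0\{b} + a.0 + b.(0 + X))) → --a--▸ m1, --b--▸ m2
  m1 = 0 → ∅
  m2 = 0 + (rec X. 0\{b} + a.0 + b.(0 + X)) → --a--▸ m1, --b--▸ m2
LTS(Q): 3 reachable states
  n0 = rec X. 0\{b} + a.0 + b.(0 + X) → --a--▸ n1, --b--▸ n2
  n1 = 0 → ∅
  n2 = 0 + (rec X. 0\{b} + a.0 + b.(0 + X)) → --a--▸ n1, --b--▸ n2
Coarsest stable partition (strong bisimilarity classes):
  B0 = {m0, m2, n0, n2}
  B1 = {m1, n1}
m0 ∈ B0, n0 ∈ B0 → same block
Bisimilar ⇒ trace-equivalent.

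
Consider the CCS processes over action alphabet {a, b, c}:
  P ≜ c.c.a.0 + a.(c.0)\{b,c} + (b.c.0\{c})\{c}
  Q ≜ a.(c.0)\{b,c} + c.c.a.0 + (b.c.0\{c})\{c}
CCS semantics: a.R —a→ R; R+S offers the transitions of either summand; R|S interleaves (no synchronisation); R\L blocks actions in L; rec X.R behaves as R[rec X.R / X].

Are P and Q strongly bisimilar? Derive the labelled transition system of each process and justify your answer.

Reachable graph of P (6 states):
  u0 = c.c.a.0 + a.(c.0)\{b,c} + (b.c.0\{c})\{c} has moves ··a··> u1, ··b··> u2, ··c··> u3
  u1 = (c.0)\{b,c} has moves (no moves)
  u2 = (c.0\{c})\{c} has moves (no moves)
  u3 = c.a.0 has moves ··c··> u4
  u4 = a.0 has moves ··a··> u5
  u5 = 0 has moves (no moves)
Reachable graph of Q (6 states):
  v0 = a.(c.0)\{b,c} + c.c.a.0 + (b.c.0\{c})\{c} has moves ··a··> v1, ··b··> v2, ··c··> v3
  v1 = (c.0)\{b,c} has moves (no moves)
  v2 = (c.0\{c})\{c} has moves (no moves)
  v3 = c.a.0 has moves ··c··> v4
  v4 = a.0 has moves ··a··> v5
  v5 = 0 has moves (no moves)
Coarsest stable partition (strong bisimilarity classes):
  B0 = {u0, v0}
  B1 = {u3, v3}
  B2 = {u4, v4}
  B3 = {u1, u2, u5, v1, v2, v5}
u0 ∈ B0, v0 ∈ B0 → same block

P ~ Q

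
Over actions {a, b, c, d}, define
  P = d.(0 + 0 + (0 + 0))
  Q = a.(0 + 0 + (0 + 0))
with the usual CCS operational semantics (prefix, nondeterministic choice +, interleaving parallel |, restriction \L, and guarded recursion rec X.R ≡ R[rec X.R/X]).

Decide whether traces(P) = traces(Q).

traces(P) ≠ traces(Q) — witness ⟨d⟩

LTS(P): 2 reachable states
  s0 = d.(0 + 0 + (0 + 0)) | =d=> s1
  s1 = 0 + 0 + (0 + 0) | stopped
LTS(Q): 2 reachable states
  t0 = a.(0 + 0 + (0 + 0)) | =a=> t1
  t1 = 0 + 0 + (0 + 0) | stopped
Executing d from P (initial set {s0}):
  step 1 (d): {s1}
  — P admits the full trace.
Executing d from Q (initial set {t0}):
  step 1 (d): ∅  — Q cannot continue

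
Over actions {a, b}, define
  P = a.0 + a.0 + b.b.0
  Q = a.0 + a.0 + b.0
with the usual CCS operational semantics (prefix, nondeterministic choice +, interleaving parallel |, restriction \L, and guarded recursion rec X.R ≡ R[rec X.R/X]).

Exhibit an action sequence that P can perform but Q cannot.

bb

P's transition system — 3 states:
  u0 = a.0 + a.0 + b.b.0 → =a=> u1, =b=> u2
  u1 = 0 → stopped
  u2 = b.0 → =b=> u1
Q's transition system — 2 states:
  v0 = a.0 + a.0 + b.0 → =a=> v1, =b=> v1
  v1 = 0 → stopped
Trace ⟨bb⟩ through P, begin at {u0}:
  [1] b ⇒ {u2}
  [2] b ⇒ {u1}
  P completes σ.
Trace ⟨bb⟩ through Q, begin at {v0}:
  [1] b ⇒ {v1}
  [2] b ⇒ ∅ (Q stuck)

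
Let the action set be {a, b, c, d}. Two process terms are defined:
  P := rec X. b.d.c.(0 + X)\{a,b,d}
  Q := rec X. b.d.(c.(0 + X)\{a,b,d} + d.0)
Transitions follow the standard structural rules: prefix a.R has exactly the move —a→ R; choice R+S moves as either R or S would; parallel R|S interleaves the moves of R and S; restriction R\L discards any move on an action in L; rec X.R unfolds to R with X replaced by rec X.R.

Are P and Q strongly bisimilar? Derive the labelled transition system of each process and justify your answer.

P's transition system — 4 states:
  p0 = rec X. b.d.c.(0 + X)\{a,b,d} has moves ··b··> p1
  p1 = d.c.(0 + (rec X. b.d.c.(0 + X)\{a,b,d}))\{a,b,d} has moves ··d··> p2
  p2 = c.(0 + (rec X. b.d.c.(0 + X)\{a,b,d}))\{a,b,d} has moves ··c··> p3
  p3 = (0 + (rec X. b.d.c.(0 + X)\{a,b,d}))\{a,b,d} has moves stopped
Q's transition system — 5 states:
  q0 = rec X. b.d.(c.(0 + X)\{a,b,d} + d.0) has moves ··b··> q1
  q1 = d.(c.(0 + (rec X. b.d.(c.(0 + X)\{a,b,d} + d.0)))\{a,b,d} + d.0) has moves ··d··> q2
  q2 = c.(0 + (rec X. b.d.(c.(0 + X)\{a,b,d} + d.0)))\{a,b,d} + d.0 has moves ··c··> q3, ··d··> q4
  q3 = (0 + (rec X. b.d.(c.(0 + X)\{a,b,d} + d.0)))\{a,b,d} has moves stopped
  q4 = 0 has moves stopped
Bisimilarity quotient blocks:
  B0 = {p0}
  B1 = {p1}
  B2 = {p2}
  B3 = {p3, q3, q4}
  B4 = {q0}
  B5 = {q1}
  B6 = {q2}
p0 ∈ B0, q0 ∈ B4 → different blocks

not bisimilar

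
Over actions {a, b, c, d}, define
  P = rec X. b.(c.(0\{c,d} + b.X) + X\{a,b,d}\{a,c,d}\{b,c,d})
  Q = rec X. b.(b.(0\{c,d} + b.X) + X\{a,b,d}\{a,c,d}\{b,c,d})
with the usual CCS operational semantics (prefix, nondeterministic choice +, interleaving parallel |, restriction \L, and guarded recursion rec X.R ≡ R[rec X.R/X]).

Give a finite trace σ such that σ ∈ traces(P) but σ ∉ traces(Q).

P's transition system — 3 states:
  p0 = rec X. b.(c.(0\{c,d} + b.X) + X\{a,b,d}\{a,c,d}\{b,c,d}) → =b=> p1
  p1 = c.(0\{c,d} + b.(rec X. b.(c.(0\{c,d} + b.X) + X\{a,b,d}\{a,c,d}\{b,c,d}))) + (rec X. b.(c.(0\{c,d} + b.X) + X\{a,b,d}\{a,c,d}\{b,c,d}))\{a,b,d}\{a,c,d}\{b,c,d} → =c=> p2
  p2 = 0\{c,d} + b.(rec X. b.(c.(0\{c,d} + b.X) + X\{a,b,d}\{a,c,d}\{b,c,d})) → =b=> p0
Q's transition system — 3 states:
  q0 = rec X. b.(b.(0\{c,d} + b.X) + X\{a,b,d}\{a,c,d}\{b,c,d}) → =b=> q1
  q1 = b.(0\{c,d} + b.(rec X. b.(b.(0\{c,d} + b.X) + X\{a,b,d}\{a,c,d}\{b,c,d}))) + (rec X. b.(b.(0\{c,d} + b.X) + X\{a,b,d}\{a,c,d}\{b,c,d}))\{a,b,d}\{a,c,d}\{b,c,d} → =b=> q2
  q2 = 0\{c,d} + b.(rec X. b.(b.(0\{c,d} + b.X) + X\{a,b,d}\{a,c,d}\{b,c,d})) → =b=> q0
Executing bc from P (initial set {p0}):
  [1] b ⇒ {p1}
  [2] c ⇒ {p2}
  ✓ P
Executing bc from Q (initial set {q0}):
  [1] b ⇒ {q1}
  [2] c ⇒ no successor for Q

bc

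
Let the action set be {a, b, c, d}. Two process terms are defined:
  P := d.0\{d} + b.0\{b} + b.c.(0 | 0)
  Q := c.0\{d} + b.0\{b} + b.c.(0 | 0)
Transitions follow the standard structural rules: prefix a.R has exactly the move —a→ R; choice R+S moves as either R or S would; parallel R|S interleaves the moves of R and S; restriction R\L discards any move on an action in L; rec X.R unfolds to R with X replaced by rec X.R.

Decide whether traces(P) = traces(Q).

Reachable graph of P (5 states):
  p0 = d.0\{d} + b.0\{b} + b.c.(0 | 0) :: ··b··> p1, ··b··> p2, ··d··> p3
  p1 = 0\{b} :: ·
  p2 = c.(0 | 0) :: ··c··> p4
  p3 = 0\{d} :: ·
  p4 = 0 | 0 :: ·
Reachable graph of Q (5 states):
  q0 = c.0\{d} + b.0\{b} + b.c.(0 | 0) :: ··b··> q1, ··b··> q2, ··c··> q3
  q1 = 0\{b} :: ·
  q2 = c.(0 | 0) :: ··c··> q4
  q3 = 0\{d} :: ·
  q4 = 0 | 0 :: ·
Trace ⟨d⟩ through P, begin at {p0}:
  after d @ step 1: {p3}
  — P admits the full trace.
Trace ⟨d⟩ through Q, begin at {q0}:
  after d @ step 1: ∅  — Q cannot continue

NO — witness ⟨d⟩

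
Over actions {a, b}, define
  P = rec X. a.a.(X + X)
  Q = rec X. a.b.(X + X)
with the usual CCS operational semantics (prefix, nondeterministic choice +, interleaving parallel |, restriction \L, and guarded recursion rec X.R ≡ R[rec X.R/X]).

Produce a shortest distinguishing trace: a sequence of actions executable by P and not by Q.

aa

Reachable graph of P (3 states):
  p0 = rec X. a.a.(X + X) → ··a··> p1
  p1 = a.((rec X. a.a.(X + X)) + (rec X. a.a.(X + X))) → ··a··> p2
  p2 = (rec X. a.a.(X + X)) + (rec X. a.a.(X + X)) → ··a··> p1
Reachable graph of Q (3 states):
  q0 = rec X. a.b.(X + X) → ··a··> q1
  q1 = b.((rec X. a.b.(X + X)) + (rec X. a.b.(X + X))) → ··b··> q2
  q2 = (rec X. a.b.(X + X)) + (rec X. a.b.(X + X)) → ··a··> q1
Run σ = ⟨aa⟩ on P: start {p0}
  step 1 (a): {p1}
  step 2 (a): {p2}
  P completes σ.
Run σ = ⟨aa⟩ on Q: start {q0}
  step 1 (a): {q1}
  step 2 (a): ∅ (Q stuck)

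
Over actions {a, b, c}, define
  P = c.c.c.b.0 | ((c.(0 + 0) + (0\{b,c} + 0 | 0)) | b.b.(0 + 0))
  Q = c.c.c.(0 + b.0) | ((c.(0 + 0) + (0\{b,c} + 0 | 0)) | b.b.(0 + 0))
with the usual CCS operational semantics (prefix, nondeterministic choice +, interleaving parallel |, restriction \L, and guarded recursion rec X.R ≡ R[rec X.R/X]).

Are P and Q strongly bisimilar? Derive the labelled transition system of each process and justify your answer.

LTS(P): 30 reachable states
  s0 = c.c.c.b.0 | ((c.(0 + 0) + (0\{b,c} + 0 | 0)) | b.b.(0 + 0)) → ··b··> s1, ··c··> s2, ··c··> s3
  s1 = c.c.c.b.0 | ((c.(0 + 0) + (0\{b,c} + 0 | 0)) | b.(0 + 0)) → ··b··> s4, ··c··> s5, ··c··> s6
  s2 = c.c.b.0 | ((c.(0 + 0) + (0\{b,c} + 0 | 0)) | b.b.(0 + 0)) → ··b··> s5, ··c··> s7, ··c··> s8
  s3 = c.c.c.b.0 | ((0 + 0) | b.b.(0 + 0)) → ··b··> s6, ··c··> s8
  s4 = c.c.c.b.0 | ((c.(0 + 0) + (0\{b,c} + 0 | 0)) | (0 + 0)) → ··c··> s10, ··c··> s9
  s5 = c.c.b.0 | ((c.(0 + 0) + (0\{b,c} + 0 | 0)) | b.(0 + 0)) → ··b··> s9, ··c··> s11, ··c··> s12
  s6 = c.c.c.b.0 | ((0 + 0) | b.(0 + 0)) → ··b··> s10, ··c··> s12
  s7 = c.b.0 | ((c.(0 + 0) + (0\{b,c} + 0 | 0)) | b.b.(0 + 0)) → ··b··> s11, ··c··> s13, ··c··> s14
  s8 = c.c.b.0 | ((0 + 0) | b.b.(0 + 0)) → ··b··> s12, ··c··> s14
  s9 = c.c.b.0 | ((c.(0 + 0) + (0\{b,c} + 0 | 0)) | (0 + 0)) → ··c··> s15, ··c··> s16
  s10 = c.c.c.b.0 | ((0 + 0) | (0 + 0)) → ··c··> s16
  s11 = c.b.0 | ((c.(0 + 0) + (0\{b,c} + 0 | 0)) | b.(0 + 0)) → ··b··> s15, ··c··> s17, ··c··> s18
  s12 = c.c.b.0 | ((0 + 0) | b.(0 + 0)) → ··b··> s16, ··c··> s18
  s13 = b.0 | ((c.(0 + 0) + (0\{b,c} + 0 | 0)) | b.b.(0 + 0)) → ··b··> s17, ··b··> s19, ··c··> s20
  s14 = c.b.0 | ((0 + 0) | b.b.(0 + 0)) → ··b··> s18, ··c··> s20
  s15 = c.b.0 | ((c.(0 + 0) + (0\{b,c} + 0 | 0)) | (0 + 0)) → ··c··> s21, ··c··> s22
  s16 = c.c.b.0 | ((0 + 0) | (0 + 0)) → ··c··> s22
  s17 = b.0 | ((c.(0 + 0) + (0\{b,c} + 0 | 0)) | b.(0 + 0)) → ··b··> s21, ··b··> s23, ··c··> s24
  s18 = c.b.0 | ((0 + 0) | b.(0 + 0)) → ··b··> s22, ··c··> s24
  s19 = 0 | ((c.(0 + 0) + (0\{b,c} + 0 | 0)) | b.b.(0 + 0)) → ··b··> s23, ··c··> s25
  s20 = b.0 | ((0 + 0) | b.b.(0 + 0)) → ··b··> s24, ··b··> s25
  s21 = b.0 | ((c.(0 + 0) + (0\{b,c} + 0 | 0)) | (0 + 0)) → ··b··> s26, ··c··> s27
  s22 = c.b.0 | ((0 + 0) | (0 + 0)) → ··c··> s27
  s23 = 0 | ((c.(0 + 0) + (0\{b,c} + 0 | 0)) | b.(0 + 0)) → ··b··> s26, ··c··> s28
  s24 = b.0 | ((0 + 0) | b.(0 + 0)) → ··b··> s27, ··b··> s28
  s25 = 0 | ((0 + 0) | b.b.(0 + 0)) → ··b··> s28
  s26 = 0 | ((c.(0 + 0) + (0\{b,c} + 0 | 0)) | (0 + 0)) → ··c··> s29
  s27 = b.0 | ((0 + 0) | (0 + 0)) → ··b··> s29
  s28 = 0 | ((0 + 0) | b.(0 + 0)) → ··b··> s29
  s29 = 0 | ((0 + 0) | (0 + 0)) → ∅
LTS(Q): 30 reachable states
  t0 = c.c.c.(0 + b.0) | ((c.(0 + 0) + (0\{b,c} + 0 | 0)) | b.b.(0 + 0)) → ··b··> t1, ··c··> t2, ··c··> t3
  t1 = c.c.c.(0 + b.0) | ((c.(0 + 0) + (0\{b,c} + 0 | 0)) | b.(0 + 0)) → ··b··> t4, ··c··> t5, ··c··> t6
  t2 = c.c.(0 + b.0) | ((c.(0 + 0) + (0\{b,c} + 0 | 0)) | b.b.(0 + 0)) → ··b··> t5, ··c··> t7, ··c··> t8
  t3 = c.c.c.(0 + b.0) | ((0 + 0) | b.b.(0 + 0)) → ··b··> t6, ··c··> t8
  t4 = c.c.c.(0 + b.0) | ((c.(0 + 0) + (0\{b,c} + 0 | 0)) | (0 + 0)) → ··c··> t10, ··c··> t9
  t5 = c.c.(0 + b.0) | ((c.(0 + 0) + (0\{b,c} + 0 | 0)) | b.(0 + 0)) → ··b··> t9, ··c··> t11, ··c··> t12
  t6 = c.c.c.(0 + b.0) | ((0 + 0) | b.(0 + 0)) → ··b··> t10, ··c··> t12
  t7 = c.(0 + b.0) | ((c.(0 + 0) + (0\{b,c} + 0 | 0)) | b.b.(0 + 0)) → ··b··> t11, ··c··> t13, ··c··> t14
  t8 = c.c.(0 + b.0) | ((0 + 0) | b.b.(0 + 0)) → ··b··> t12, ··c··> t14
  t9 = c.c.(0 + b.0) | ((c.(0 + 0) + (0\{b,c} + 0 | 0)) | (0 + 0)) → ··c··> t15, ··c··> t16
  t10 = c.c.c.(0 + b.0) | ((0 + 0) | (0 + 0)) → ··c··> t16
  t11 = c.(0 + b.0) | ((c.(0 + 0) + (0\{b,c} + 0 | 0)) | b.(0 + 0)) → ··b··> t15, ··c··> t17, ··c··> t18
  t12 = c.c.(0 + b.0) | ((0 + 0) | b.(0 + 0)) → ··b··> t16, ··c··> t18
  t13 = (0 + b.0) | ((c.(0 + 0) + (0\{b,c} + 0 | 0)) | b.b.(0 + 0)) → ··b··> t17, ··b··> t19, ··c··> t20
  t14 = c.(0 + b.0) | ((0 + 0) | b.b.(0 + 0)) → ··b··> t18, ··c··> t20
  t15 = c.(0 + b.0) | ((c.(0 + 0) + (0\{b,c} + 0 | 0)) | (0 + 0)) → ··c··> t21, ··c··> t22
  t16 = c.c.(0 + b.0) | ((0 + 0) | (0 + 0)) → ··c··> t22
  t17 = (0 + b.0) | ((c.(0 + 0) + (0\{b,c} + 0 | 0)) | b.(0 + 0)) → ··b··> t21, ··b··> t23, ··c··> t24
  t18 = c.(0 + b.0) | ((0 + 0) | b.(0 + 0)) → ··b··> t22, ··c··> t24
  t19 = 0 | ((c.(0 + 0) + (0\{b,c} + 0 | 0)) | b.b.(0 + 0)) → ··b··> t23, ··c··> t25
  t20 = (0 + b.0) | ((0 + 0) | b.b.(0 + 0)) → ··b··> t24, ··b··> t25
  t21 = (0 + b.0) | ((c.(0 + 0) + (0\{b,c} + 0 | 0)) | (0 + 0)) → ··b··> t26, ··c··> t27
  t22 = c.(0 + b.0) | ((0 + 0) | (0 + 0)) → ··c··> t27
  t23 = 0 | ((c.(0 + 0) + (0\{b,c} + 0 | 0)) | b.(0 + 0)) → ··b··> t26, ··c··> t28
  t24 = (0 + b.0) | ((0 + 0) | b.(0 + 0)) → ··b··> t27, ··b··> t28
  t25 = 0 | ((0 + 0) | b.b.(0 + 0)) → ··b··> t28
  t26 = 0 | ((c.(0 + 0) + (0\{b,c} + 0 | 0)) | (0 + 0)) → ··c··> t29
  t27 = (0 + b.0) | ((0 + 0) | (0 + 0)) → ··b··> t29
  t28 = 0 | ((0 + 0) | b.(0 + 0)) → ··b··> t29
  t29 = 0 | ((0 + 0) | (0 + 0)) → ∅
Partition-refinement fixed point:
  B0 = {s0, t0}
  B1 = {s2, t2}
  B2 = {s5, t5}
  B3 = {s9, t9}
  B4 = {s15, t15}
  B5 = {s22, t22}
  B6 = {s27, s28, t27, t28}
  B7 = {s29, t29}
  B8 = {s21, s23, t21, t23}
  B9 = {s26, t26}
  B10 = {s16, t16}
  B11 = {s12, t12}
  B12 = {s18, t18}
  B13 = {s24, s25, t24, t25}
  B14 = {s11, t11}
  B15 = {s17, s19, t17, t19}
  B16 = {s7, t7}
  B17 = {s14, t14}
  B18 = {s20, t20}
  B19 = {s13, t13}
  B20 = {s8, t8}
  B21 = {s3, t3}
  B22 = {s6, t6}
  B23 = {s10, t10}
  B24 = {s1, t1}
  B25 = {s4, t4}
s0 ∈ B0, t0 ∈ B0 → same block

YES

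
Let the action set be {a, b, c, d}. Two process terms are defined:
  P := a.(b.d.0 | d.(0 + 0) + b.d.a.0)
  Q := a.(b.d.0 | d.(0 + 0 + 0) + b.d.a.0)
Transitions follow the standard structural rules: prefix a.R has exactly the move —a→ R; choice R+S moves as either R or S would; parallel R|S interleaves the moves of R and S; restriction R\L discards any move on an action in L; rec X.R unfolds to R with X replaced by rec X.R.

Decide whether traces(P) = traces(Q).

Reachable graph of P (10 states):
  m0 = a.(b.d.0 | d.(0 + 0) + b.d.a.0) :: --a--▸ m1
  m1 = b.d.0 | d.(0 + 0) + b.d.a.0 :: --b--▸ m2, --b--▸ m3, --d--▸ m4
  m2 = d.0 | d.(0 + 0) :: --d--▸ m5, --d--▸ m6
  m3 = d.a.0 :: --d--▸ m7
  m4 = b.d.0 | (0 + 0) :: --b--▸ m6
  m5 = 0 | d.(0 + 0) :: --d--▸ m8
  m6 = d.0 | (0 + 0) :: --d--▸ m8
  m7 = a.0 :: --a--▸ m9
  m8 = 0 | (0 + 0) :: ∅
  m9 = 0 :: ∅
Reachable graph of Q (10 states):
  n0 = a.(b.d.0 | d.(0 + 0 + 0) + b.d.a.0) :: --a--▸ n1
  n1 = b.d.0 | d.(0 + 0 + 0) + b.d.a.0 :: --b--▸ n2, --b--▸ n3, --d--▸ n4
  n2 = d.0 | d.(0 + 0 + 0) :: --d--▸ n5, --d--▸ n6
  n3 = d.a.0 :: --d--▸ n7
  n4 = b.d.0 | (0 + 0 + 0) :: --b--▸ n6
  n5 = 0 | d.(0 + 0 + 0) :: --d--▸ n8
  n6 = d.0 | (0 + 0 + 0) :: --d--▸ n8
  n7 = a.0 :: --a--▸ n9
  n8 = 0 | (0 + 0 + 0) :: ∅
  n9 = 0 :: ∅
Bisimilarity quotient blocks:
  B0 = {m0, n0}
  B1 = {m1, n1}
  B2 = {m2, n2}
  B3 = {m5, m6, n5, n6}
  B4 = {m8, m9, n8, n9}
  B5 = {m3, n3}
  B6 = {m7, n7}
  B7 = {m4, n4}
m0 ∈ B0, n0 ∈ B0 → same block
Bisimilar ⇒ trace-equivalent.

trace-equivalent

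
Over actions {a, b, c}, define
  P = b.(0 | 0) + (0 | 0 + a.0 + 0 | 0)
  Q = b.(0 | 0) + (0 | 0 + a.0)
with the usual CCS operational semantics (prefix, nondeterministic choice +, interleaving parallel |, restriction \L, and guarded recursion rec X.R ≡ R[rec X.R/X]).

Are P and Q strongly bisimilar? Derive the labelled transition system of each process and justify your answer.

YES

LTS(P): 3 reachable states
  m0 = b.(0 | 0) + (0 | 0 + a.0 + 0 | 0) has moves =a=> m1, =b=> m2
  m1 = 0 has moves stopped
  m2 = 0 | 0 has moves stopped
LTS(Q): 3 reachable states
  n0 = b.(0 | 0) + (0 | 0 + a.0) has moves =a=> n1, =b=> n2
  n1 = 0 has moves stopped
  n2 = 0 | 0 has moves stopped
Partition-refinement fixed point:
  B0 = {m0, n0}
  B1 = {m1, m2, n1, n2}
m0 ∈ B0, n0 ∈ B0 → same block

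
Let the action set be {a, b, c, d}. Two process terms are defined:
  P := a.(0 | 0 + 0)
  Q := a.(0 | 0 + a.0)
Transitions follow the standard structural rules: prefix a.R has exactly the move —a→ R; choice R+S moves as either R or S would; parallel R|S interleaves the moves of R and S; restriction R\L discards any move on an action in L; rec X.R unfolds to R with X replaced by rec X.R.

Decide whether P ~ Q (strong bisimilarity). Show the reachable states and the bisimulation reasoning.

P's transition system — 2 states:
  m0 = a.(0 | 0 + 0) has moves -a-> m1
  m1 = 0 | 0 + 0 has moves (no moves)
Q's transition system — 3 states:
  n0 = a.(0 | 0 + a.0) has moves -a-> n1
  n1 = 0 | 0 + a.0 has moves -a-> n2
  n2 = 0 has moves (no moves)
Coarsest stable partition (strong bisimilarity classes):
  B0 = {m0, n1}
  B1 = {m1, n2}
  B2 = {n0}
m0 ∈ B0, n0 ∈ B2 → different blocks

not bisimilar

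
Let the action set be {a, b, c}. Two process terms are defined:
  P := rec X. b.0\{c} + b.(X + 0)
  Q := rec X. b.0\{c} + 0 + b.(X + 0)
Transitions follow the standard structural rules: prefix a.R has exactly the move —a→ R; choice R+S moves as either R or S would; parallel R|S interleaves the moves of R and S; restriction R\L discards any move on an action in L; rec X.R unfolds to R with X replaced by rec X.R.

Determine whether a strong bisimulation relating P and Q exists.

bisimilar

P's transition system — 3 states:
  p0 = rec X. b.0\{c} + b.(X + 0) has moves --b--▸ p1, --b--▸ p2
  p1 = (rec X. b.0\{c} + b.(X + 0)) + 0 has moves --b--▸ p1, --b--▸ p2
  p2 = 0\{c} has moves deadlocked
Q's transition system — 3 states:
  q0 = rec X. b.0\{c} + 0 + b.(X + 0) has moves --b--▸ q1, --b--▸ q2
  q1 = (rec X. b.0\{c} + 0 + b.(X + 0)) + 0 has moves --b--▸ q1, --b--▸ q2
  q2 = 0\{c} has moves deadlocked
Coarsest stable partition (strong bisimilarity classes):
  B0 = {p0, p1, q0, q1}
  B1 = {p2, q2}
p0 ∈ B0, q0 ∈ B0 → same block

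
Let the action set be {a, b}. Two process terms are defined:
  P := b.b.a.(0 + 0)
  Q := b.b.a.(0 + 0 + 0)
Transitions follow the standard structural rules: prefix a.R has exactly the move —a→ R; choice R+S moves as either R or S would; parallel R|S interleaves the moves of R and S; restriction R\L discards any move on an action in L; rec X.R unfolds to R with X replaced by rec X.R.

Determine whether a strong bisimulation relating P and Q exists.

LTS(P): 4 reachable states
  u0 = b.b.a.(0 + 0) :: —b→ u1
  u1 = b.a.(0 + 0) :: —b→ u2
  u2 = a.(0 + 0) :: —a→ u3
  u3 = 0 + 0 :: (no moves)
LTS(Q): 4 reachable states
  v0 = b.b.a.(0 + 0 + 0) :: —b→ v1
  v1 = b.a.(0 + 0 + 0) :: —b→ v2
  v2 = a.(0 + 0 + 0) :: —a→ v3
  v3 = 0 + 0 + 0 :: (no moves)
Bisimilarity quotient blocks:
  B0 = {u0, v0}
  B1 = {u1, v1}
  B2 = {u2, v2}
  B3 = {u3, v3}
u0 ∈ B0, v0 ∈ B0 → same block

bisimilar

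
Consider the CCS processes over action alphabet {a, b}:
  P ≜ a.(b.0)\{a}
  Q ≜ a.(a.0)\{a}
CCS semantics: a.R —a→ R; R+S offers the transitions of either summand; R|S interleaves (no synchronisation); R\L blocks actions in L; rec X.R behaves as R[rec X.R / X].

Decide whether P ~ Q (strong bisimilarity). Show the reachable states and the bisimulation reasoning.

P's transition system — 3 states:
  m0 = a.(b.0)\{a} | --a--▸ m1
  m1 = (b.0)\{a} | --b--▸ m2
  m2 = 0\{a} | ∅
Q's transition system — 2 states:
  n0 = a.(a.0)\{a} | --a--▸ n1
  n1 = (a.0)\{a} | ∅
Coarsest stable partition (strong bisimilarity classes):
  B0 = {m0}
  B1 = {m1}
  B2 = {m2, n1}
  B3 = {n0}
m0 ∈ B0, n0 ∈ B3 → different blocks

NO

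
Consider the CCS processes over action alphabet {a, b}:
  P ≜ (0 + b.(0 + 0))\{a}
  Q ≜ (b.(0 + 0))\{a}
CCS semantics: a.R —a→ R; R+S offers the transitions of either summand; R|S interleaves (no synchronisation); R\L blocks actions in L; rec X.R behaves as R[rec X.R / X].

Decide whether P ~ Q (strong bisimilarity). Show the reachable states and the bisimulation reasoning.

P ~ Q

LTS(P): 2 reachable states
  m0 = (0 + b.(0 + 0))\{a} :: -b-> m1
  m1 = (0 + 0)\{a} :: ·
LTS(Q): 2 reachable states
  n0 = (b.(0 + 0))\{a} :: -b-> n1
  n1 = (0 + 0)\{a} :: ·
Bisimilarity quotient blocks:
  B0 = {m0, n0}
  B1 = {m1, n1}
m0 ∈ B0, n0 ∈ B0 → same block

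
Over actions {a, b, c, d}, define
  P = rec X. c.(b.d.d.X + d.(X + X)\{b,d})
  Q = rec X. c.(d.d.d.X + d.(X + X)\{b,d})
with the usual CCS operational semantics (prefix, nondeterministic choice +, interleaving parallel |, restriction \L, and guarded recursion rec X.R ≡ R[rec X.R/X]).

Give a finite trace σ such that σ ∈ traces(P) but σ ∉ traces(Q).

cb

Reachable graph of P (6 states):
  s0 = rec X. c.(b.d.d.X + d.(X + X)\{b,d}) → -c-> s1
  s1 = b.d.d.(rec X. c.(b.d.d.X + d.(X + X)\{b,d})) + d.((rec X. c.(b.d.d.X + d.(X + X)\{b,d})) + (rec X. c.(b.d.d.X + d.(X + X)\{b,d})))\{b,d} → -b-> s2, -d-> s3
  s2 = d.d.(rec X. c.(b.d.d.X + d.(X + X)\{b,d})) → -d-> s4
  s3 = ((rec X. c.(b.d.d.X + d.(X + X)\{b,d})) + (rec X. c.(b.d.d.X + d.(X + X)\{b,d})))\{b,d} → -c-> s5
  s4 = d.(rec X. c.(b.d.d.X + d.(X + X)\{b,d})) → -d-> s0
  s5 = (b.d.d.(rec X. c.(b.d.d.X + d.(X + X)\{b,d})) + d.((rec X. c.(b.d.d.X + d.(X + X)\{b,d})) + (rec X. c.(b.d.d.X + d.(X + X)\{b,d})))\{b,d})\{b,d} → deadlocked
Reachable graph of Q (6 states):
  t0 = rec X. c.(d.d.d.X + d.(X + X)\{b,d}) → -c-> t1
  t1 = d.d.d.(rec X. c.(d.d.d.X + d.(X + X)\{b,d})) + d.((rec X. c.(d.d.d.X + d.(X + X)\{b,d})) + (rec X. c.(d.d.d.X + d.(X + X)\{b,d})))\{b,d} → -d-> t2, -d-> t3
  t2 = ((rec X. c.(d.d.d.X + d.(X + X)\{b,d})) + (rec X. c.(d.d.d.X + d.(X + X)\{b,d})))\{b,d} → -c-> t4
  t3 = d.d.(rec X. c.(d.d.d.X + d.(X + X)\{b,d})) → -d-> t5
  t4 = (d.d.d.(rec X. c.(d.d.d.X + d.(X + X)\{b,d})) + d.((rec X. c.(d.d.d.X + d.(X + X)\{b,d})) + (rec X. c.(d.d.d.X + d.(X + X)\{b,d})))\{b,d})\{b,d} → deadlocked
  t5 = d.(rec X. c.(d.d.d.X + d.(X + X)\{b,d})) → -d-> t0
Executing cb from P (initial set {s0}):
  after c @ step 1: {s1}
  after b @ step 2: {s2}
  ✓ P
Executing cb from Q (initial set {t0}):
  after c @ step 1: {t1}
  after b @ step 2: no successor for Q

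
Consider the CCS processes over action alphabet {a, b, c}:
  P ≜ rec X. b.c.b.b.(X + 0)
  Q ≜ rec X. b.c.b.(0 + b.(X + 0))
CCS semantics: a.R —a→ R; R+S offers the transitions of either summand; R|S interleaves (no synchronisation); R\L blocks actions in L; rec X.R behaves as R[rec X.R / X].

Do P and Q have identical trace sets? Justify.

Reachable graph of P (5 states):
  m0 = rec X. b.c.b.b.(X + 0) ⊢ --b--▸ m1
  m1 = c.b.b.((rec X. b.c.b.b.(X + 0)) + 0) ⊢ --c--▸ m2
  m2 = b.b.((rec X. b.c.b.b.(X + 0)) + 0) ⊢ --b--▸ m3
  m3 = b.((rec X. b.c.b.b.(X + 0)) + 0) ⊢ --b--▸ m4
  m4 = (rec X. b.c.b.b.(X + 0)) + 0 ⊢ --b--▸ m1
Reachable graph of Q (5 states):
  n0 = rec X. b.c.b.(0 + b.(X + 0)) ⊢ --b--▸ n1
  n1 = c.b.(0 + b.((rec X. b.c.b.(0 + b.(X + 0))) + 0)) ⊢ --c--▸ n2
  n2 = b.(0 + b.((rec X. b.c.b.(0 + b.(X + 0))) + 0)) ⊢ --b--▸ n3
  n3 = 0 + b.((rec X. b.c.b.(0 + b.(X + 0))) + 0) ⊢ --b--▸ n4
  n4 = (rec X. b.c.b.(0 + b.(X + 0))) + 0 ⊢ --b--▸ n1
Partition-refinement fixed point:
  B0 = {m0, m4, n0, n4}
  B1 = {m1, n1}
  B2 = {m2, n2}
  B3 = {m3, n3}
m0 ∈ B0, n0 ∈ B0 → same block
Bisimilar ⇒ trace-equivalent.

traces(P) = traces(Q)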